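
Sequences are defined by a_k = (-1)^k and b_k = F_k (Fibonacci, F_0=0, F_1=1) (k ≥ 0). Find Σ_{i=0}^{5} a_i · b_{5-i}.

4

This is [x^5] in the product of the two ordinary generating functions.
Σ = 1·5 − 1·3 + 1·2 − 1·1 + 1·1 − 1·0 = 4.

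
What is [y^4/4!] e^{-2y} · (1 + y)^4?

The EGF product rule gives c_4 = Σ_{k_1+k_2=4} C(4; k_1,k_2) · ∏ g_i(k_i), where e^{-2y} gives (-2)^k; (1+y)^4 gives the falling factorial (4)_k.
g_1(k) for k = 0…4: 1, -2, 4, -8, 16.
g_2(k) for k = 0…4: 1, 4, 12, 24, 24.
c_4 = Σ_k C(4,k)·g_1(k)·g_2(4−k) = 1·1·24 + 4·(-2)·24 + 6·4·12 + 4·(-8)·4 + 1·16·1 = 24 − 192 + 288 − 128 + 16 = 8.

8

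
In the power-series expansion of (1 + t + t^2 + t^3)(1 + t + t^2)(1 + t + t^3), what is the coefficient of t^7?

2

(1 + t + t^2 + t^3) has coefficients 1,1,1,1 for degrees 0…3.
(1 + t + t^2) has coefficients 1,1,1,0,0,0,0,0 for degrees 0…7.
Finally multiplying by (1 + t + t^3), the product of all factors after the first has coefficients 1,2,2,2,1,1,0,0 for degrees 0…7.
[t^7] = 1·0 + 1·0 + 1·1 + 1·1 = 2.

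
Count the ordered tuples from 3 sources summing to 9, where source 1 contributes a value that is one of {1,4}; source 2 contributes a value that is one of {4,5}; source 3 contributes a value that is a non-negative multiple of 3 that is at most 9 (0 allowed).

The generating function for the choices is (y + y⁴)·(y⁴ + y⁵)·(1 + y³ + y⁶ + y⁹); the count is [y⁹].
(y + y⁴) has coefficients 0,1,0,0,1 for degrees 0…4.
(y⁴ + y⁵) has coefficients 0,0,0,0,1,1,0,0,0,0 for degrees 0…9.
Finally multiplying by (1 + y³ + y⁶ + y⁹), the product of all factors after the first has coefficients 0,0,0,0,1,1,0,1,1,0 for degrees 0…9.
[y⁹] = 1·1 + 1·1 = 2.

2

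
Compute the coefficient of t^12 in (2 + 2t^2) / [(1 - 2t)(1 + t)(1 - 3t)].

The denominator gives the recurrence a_n = 4a_(n−1) − a_(n−2) − 6a_(n−3) for n ≥ 3; the numerator fixes a_0 = 2, a_1 = 8, a_2 = 32.
Iterating: 2, 8, 32, 108, 352, 1108, 3432, 10508, 31952, 96708, 291832, 878908, 2643552, so a_12 = 2643552.

2643552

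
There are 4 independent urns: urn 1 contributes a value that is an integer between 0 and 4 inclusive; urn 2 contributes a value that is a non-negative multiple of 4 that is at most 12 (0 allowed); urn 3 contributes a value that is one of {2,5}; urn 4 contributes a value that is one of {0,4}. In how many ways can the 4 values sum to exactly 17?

The generating function for the choices is (1 + y + y² + y³ + y⁴)·(1 + y⁴ + y⁸ + y¹²)·(y² + y⁵)·(1 + y⁴); the count is [y¹⁷].
(1 + y + y² + y³ + y⁴) has coefficients 1,1,1,1,1 for degrees 0…4.
(1 + y⁴ + y⁸ + y¹²) has coefficients 1,0,0,0,1,0,0,0,1,0,0,0,1,0,0,0,0,0 for degrees 0…17.
Multiplying by (y² + y⁵) gives running coefficients 0,0,1,0,0,1,1,0,0,1,1,0,0,1,1,0,0,1 for degrees 0…17.
Finally multiplying by (1 + y⁴), the product of all factors after the first has coefficients 0,0,1,0,0,1,2,0,0,2,2,0,0,2,2,0,0,2 for degrees 0…17.
[y¹⁷] = 1·2 + 1·0 + 1·0 + 1·2 + 1·2 = 6.

6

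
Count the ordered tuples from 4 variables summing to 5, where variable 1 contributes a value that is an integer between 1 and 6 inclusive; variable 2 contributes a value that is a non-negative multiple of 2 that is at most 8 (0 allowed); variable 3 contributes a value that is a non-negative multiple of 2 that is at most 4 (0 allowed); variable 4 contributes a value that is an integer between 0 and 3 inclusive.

The generating function for the choices is (x + x² + x³ + x⁴ + x⁵ + x⁶)·(1 + x² + x⁴ + x⁶ + x⁸)·(1 + x² + x⁴)·(1 + x + x² + x³); the count is [x⁵].
(x + x² + x³ + x⁴ + x⁵ + x⁶) has coefficients 0,1,1,1,1,1 for degrees 0…5.
(1 + x² + x⁴ + x⁶ + x⁸) has coefficients 1,0,1,0,1,0 for degrees 0…5.
Multiplying by (1 + x² + x⁴) gives running coefficients 1,0,2,0,3,0 for degrees 0…5.
Finally multiplying by (1 + x + x² + x³), the product of all factors after the first has coefficients 1,1,3,3,5,5 for degrees 0…5.
[x⁵] = 1·5 + 1·3 + 1·3 + 1·1 + 1·1 = 13.

13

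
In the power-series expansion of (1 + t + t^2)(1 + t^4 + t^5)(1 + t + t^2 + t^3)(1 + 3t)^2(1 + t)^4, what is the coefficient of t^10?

1272

(1 + t + t^2) has coefficients 1,1,1 for degrees 0…2.
(1 + t^4 + t^5) has coefficients 1,0,0,0,1,1,0,0,0,0,0 for degrees 0…10.
Multiplying by (1 + t + t^2 + t^3) gives running coefficients 1,1,1,1,1,2,2,2,1,0,0 for degrees 0…10.
Multiplying by (1 + 3t)^2 gives running coefficients 1,7,16,16,16,17,23,32,31,24,9 for degrees 0…10.
Finally multiplying by (1 + t)^4, the product of all factors after the first has coefficients 1,11,50,126,205,248,267,306,381,449,442 for degrees 0…10.
[t^10] = 1·442 + 1·449 + 1·381 = 1272.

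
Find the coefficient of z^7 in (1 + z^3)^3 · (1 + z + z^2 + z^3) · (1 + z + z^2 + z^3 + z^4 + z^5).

(1 + z^3)^3 has coefficients 1,0,0,3,0,0,3,0 for degrees 0…7.
(1 + z + z^2 + z^3) has coefficients 1,1,1,1,0,0,0,0 for degrees 0…7.
Finally multiplying by (1 + z + z^2 + z^3 + z^4 + z^5), the product of all factors after the first has coefficients 1,2,3,4,4,4,3,2 for degrees 0…7.
[z^7] = 1·2 + 3·4 + 3·2 = 20.

20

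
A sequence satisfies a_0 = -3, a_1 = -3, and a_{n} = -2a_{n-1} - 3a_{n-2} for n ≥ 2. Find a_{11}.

987

The ordinary generating function has denominator 1 + 2x + 3x^2.
Iterating the recurrence: a_0,…,a_{11} = -3, -3, 15, -21, -3, 69, -129, 51, 285, -723, 591, 987.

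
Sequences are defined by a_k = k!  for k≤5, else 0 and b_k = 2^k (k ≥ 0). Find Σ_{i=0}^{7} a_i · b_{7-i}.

1024

This is [x^7] in the product of the two ordinary generating functions.
Σ = 1·128 + 1·64 + 2·32 + 6·16 + 24·8 + 120·4 + 0·2 + 0·1 = 1024.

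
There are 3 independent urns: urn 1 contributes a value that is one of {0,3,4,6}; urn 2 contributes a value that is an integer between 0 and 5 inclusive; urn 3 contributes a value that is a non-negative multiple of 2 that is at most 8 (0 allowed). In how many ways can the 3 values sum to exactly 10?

The generating function for the choices is (1 + y³ + y⁴ + y⁶)·(1 + y + y² + y³ + y⁴ + y⁵)·(1 + y² + y⁴ + y⁶ + y⁸); the count is [y¹⁰].
(1 + y³ + y⁴ + y⁶) has coefficients 1,0,0,1,1,0,1 for degrees 0…6.
(1 + y + y² + y³ + y⁴ + y⁵) has coefficients 1,1,1,1,1,1,0,0,0,0,0 for degrees 0…10.
Finally multiplying by (1 + y² + y⁴ + y⁶ + y⁸), the product of all factors after the first has coefficients 1,1,2,2,3,3,3,3,3,3,2 for degrees 0…10.
[y¹⁰] = 1·2 + 1·3 + 1·3 + 1·3 = 11.

11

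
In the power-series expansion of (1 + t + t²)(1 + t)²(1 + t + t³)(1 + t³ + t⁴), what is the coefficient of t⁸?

12

(1 + t + t²) has coefficients 1,1,1 for degrees 0…2.
(1 + t)² has coefficients 1,2,1,0,0,0,0,0,0 for degrees 0…8.
Multiplying by (1 + t + t³) gives running coefficients 1,3,3,2,2,1,0,0,0 for degrees 0…8.
Finally multiplying by (1 + t³ + t⁴), the product of all factors after the first has coefficients 1,3,3,3,6,7,5,4,3 for degrees 0…8.
[t⁸] = 1·3 + 1·4 + 1·5 = 12.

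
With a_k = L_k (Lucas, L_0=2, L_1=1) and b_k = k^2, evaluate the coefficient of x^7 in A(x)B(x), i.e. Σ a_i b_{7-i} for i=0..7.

398

The convolution is the t^7 coefficient of A(t)B(t).
Σ = 2·49 + 1·36 + 3·25 + 4·16 + 7·9 + 11·4 + 18·1 + 29·0 = 398.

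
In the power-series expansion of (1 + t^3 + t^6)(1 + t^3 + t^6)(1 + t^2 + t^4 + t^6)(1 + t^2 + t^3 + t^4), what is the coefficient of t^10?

12

(1 + t^3 + t^6) has coefficients 1,0,0,1,0,0,1 for degrees 0…6.
(1 + t^3 + t^6) has coefficients 1,0,0,1,0,0,1,0,0,0,0 for degrees 0…10.
Multiplying by (1 + t^2 + t^4 + t^6) gives running coefficients 1,0,1,1,1,1,2,1,1,1,1 for degrees 0…10.
Finally multiplying by (1 + t^2 + t^3 + t^4), the product of all factors after the first has coefficients 1,0,2,2,3,3,5,4,5,5,5 for degrees 0…10.
[t^10] = 1·5 + 1·4 + 1·3 = 12.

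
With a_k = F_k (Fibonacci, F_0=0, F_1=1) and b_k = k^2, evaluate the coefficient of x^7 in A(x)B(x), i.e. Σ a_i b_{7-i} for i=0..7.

148

The convolution is the x^7 coefficient of A(x)B(x).
Σ = 0·49 + 1·36 + 1·25 + 2·16 + 3·9 + 5·4 + 8·1 + 13·0 = 148.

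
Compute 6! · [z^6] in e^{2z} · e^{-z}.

1

The EGF product rule gives c_6 = Σ_{k_1+k_2=6} C(6; k_1,k_2) · ∏ g_i(k_i), where e^{2z} gives (2)^k; e^{-z} gives (-1)^k.
g_1(k) for k = 0…6: 1, 2, 4, 8, 16, 32, 64.
g_2(k) for k = 0…6: 1, -1, 1, -1, 1, -1, 1.
c_6 = Σ_k C(6,k)·g_1(k)·g_2(6−k) = 1·1·1 + 6·2·(-1) + 15·4·1 + 20·8·(-1) + 15·16·1 + 6·32·(-1) + 1·64·1 = 1 − 12 + 60 − 160 + 240 − 192 + 64 = 1.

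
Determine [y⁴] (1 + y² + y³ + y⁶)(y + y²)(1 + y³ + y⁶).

3

(1 + y² + y³ + y⁶) has coefficients 1,0,1,1,0 for degrees 0…4.
(y + y²) has coefficients 0,1,1,0,0 for degrees 0…4.
Finally multiplying by (1 + y³ + y⁶), the product of all factors after the first has coefficients 0,1,1,0,1 for degrees 0…4.
[y⁴] = 1·1 + 1·1 + 1·1 = 3.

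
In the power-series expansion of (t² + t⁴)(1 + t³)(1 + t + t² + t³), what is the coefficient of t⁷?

3

(t² + t⁴) has coefficients 0,0,1,0,1 for degrees 0…4.
(1 + t³) has coefficients 1,0,0,1,0,0,0,0 for degrees 0…7.
Finally multiplying by (1 + t + t² + t³), the product of all factors after the first has coefficients 1,1,1,2,1,1,1,0 for degrees 0…7.
[t⁷] = 1·1 + 1·2 = 3.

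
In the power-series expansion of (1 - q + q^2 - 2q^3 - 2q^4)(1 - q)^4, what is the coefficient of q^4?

17

(1 - q + q^2 - 2q^3 - 2q^4) has coefficients 1,-1,1,-2,-2 for degrees 0…4.
(1 - q)^4 has coefficients 1,-4,6,-4,1 for degrees 0…4.
[q^4] = 1·1 − 1·(-4) + 1·6 − 2·(-4) − 2·1 = 17.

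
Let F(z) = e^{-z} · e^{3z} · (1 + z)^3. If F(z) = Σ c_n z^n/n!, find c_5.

The EGF product rule gives c_5 = Σ_{k_1+k_2+k_3=5} C(5; k_1,k_2,k_3) · ∏ g_i(k_i), where e^{-z} gives (-1)^k; e^{3z} gives (3)^k; (1+z)^3 gives the falling factorial (3)_k.
g_1(k) for k = 0…5: 1, -1, 1, -1, 1, -1.
g_2(k) for k = 0…5: 1, 3, 9, 27, 81, 243.
g_3(k) for k = 0…5: 1, 3, 6, 6, 0, 0.
First combine the last two factors: h(k) = Σ_j C(k,j)·g_2(j)·g_3(k−j) for k = 0…5: 1, 6, 33, 168, 801, 3618.
c_5 = Σ_k C(5,k)·g_1(k)·h(5−k) = 1·1·3618 + 5·(-1)·801 + 10·1·168 + 10·(-1)·33 + 5·1·6 + 1·(-1)·1 = 3618 − 4005 + 1680 − 330 + 30 − 1 = 992.

992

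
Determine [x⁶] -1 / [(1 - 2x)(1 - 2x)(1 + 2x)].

The denominator gives the recurrence a_n = 2a_(n−1) + 4a_(n−2) − 8a_(n−3) for n ≥ 3; the numerator fixes a_0 = -1, a_1 = -2, a_2 = -8.
Iterating: -1, -2, -8, -16, -48, -96, -256, so a_6 = -256.

-256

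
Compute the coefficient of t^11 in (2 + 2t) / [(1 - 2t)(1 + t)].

4096

The denominator gives the recurrence a_n = a_(n−1) + 2a_(n−2) for n ≥ 3; the numerator fixes a_0 = 2, a_1 = 4, a_2 = 8.
Iterating: 2, 4, 8, 16, 32, 64, 128, 256, 512, 1024, 2048, 4096, so a_11 = 4096.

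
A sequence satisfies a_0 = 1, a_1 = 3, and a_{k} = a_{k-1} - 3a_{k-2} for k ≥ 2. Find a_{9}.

The ordinary generating function has denominator 1 - t + 3t^2.
Iterating the recurrence: a_0,…,a_{9} = 1, 3, 0, -9, -9, 18, 45, -9, -144, -117.

-117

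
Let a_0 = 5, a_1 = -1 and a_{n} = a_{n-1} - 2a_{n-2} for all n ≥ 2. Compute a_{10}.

The ordinary generating function has denominator 1 - x + 2x^2.
Iterating the recurrence: a_0,…,a_{10} = 5, -1, -11, -9, 13, 31, 5, -57, -67, 47, 181.

181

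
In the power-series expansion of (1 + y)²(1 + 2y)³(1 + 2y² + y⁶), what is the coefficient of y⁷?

24

(1 + y)² has coefficients 1,2,1 for degrees 0…2.
(1 + 2y)³ has coefficients 1,6,12,8,0,0,0,0 for degrees 0…7.
Finally multiplying by (1 + 2y² + y⁶), the product of all factors after the first has coefficients 1,6,14,20,24,16,1,6 for degrees 0…7.
[y⁷] = 1·6 + 2·1 + 1·16 = 24.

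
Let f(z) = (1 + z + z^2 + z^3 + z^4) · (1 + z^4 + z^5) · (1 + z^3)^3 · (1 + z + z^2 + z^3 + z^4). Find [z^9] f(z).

46

(1 + z + z^2 + z^3 + z^4) has coefficients 1,1,1,1,1 for degrees 0…4.
(1 + z^4 + z^5) has coefficients 1,0,0,0,1,1,0,0,0,0 for degrees 0…9.
Multiplying by (1 + z^3)^3 gives running coefficients 1,0,0,3,1,1,3,3,3,1 for degrees 0…9.
Finally multiplying by (1 + z + z^2 + z^3 + z^4), the product of all factors after the first has coefficients 1,1,1,4,5,5,8,11,11,11 for degrees 0…9.
[z^9] = 1·11 + 1·11 + 1·11 + 1·8 + 1·5 = 46.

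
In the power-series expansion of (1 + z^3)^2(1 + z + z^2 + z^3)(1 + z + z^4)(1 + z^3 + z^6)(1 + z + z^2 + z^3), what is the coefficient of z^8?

44

(1 + z^3)^2 has coefficients 1,0,0,2,0,0,1 for degrees 0…6.
(1 + z + z^2 + z^3) has coefficients 1,1,1,1,0,0,0,0,0 for degrees 0…8.
Multiplying by (1 + z + z^4) gives running coefficients 1,2,2,2,2,1,1,1,0 for degrees 0…8.
Multiplying by (1 + z^3 + z^6) gives running coefficients 1,2,2,3,4,3,4,5,3 for degrees 0…8.
Finally multiplying by (1 + z + z^2 + z^3), the product of all factors after the first has coefficients 1,3,5,8,11,12,14,16,15 for degrees 0…8.
[z^8] = 1·15 + 2·12 + 1·5 = 44.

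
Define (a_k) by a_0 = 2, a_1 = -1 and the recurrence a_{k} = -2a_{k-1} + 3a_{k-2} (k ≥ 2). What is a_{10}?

44288

The ordinary generating function has denominator 1 + 2q - 3q^2.
Iterating the recurrence: a_0,…,a_{10} = 2, -1, 8, -19, 62, -181, 548, -1639, 4922, -14761, 44288.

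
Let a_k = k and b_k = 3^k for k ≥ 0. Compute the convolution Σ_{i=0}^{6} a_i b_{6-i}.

Write out a_i and b_{6-i} for i = 0,…,6 and sum the products.
Σ = 0·729 + 1·243 + 2·81 + 3·27 + 4·9 + 5·3 + 6·1 = 543.

543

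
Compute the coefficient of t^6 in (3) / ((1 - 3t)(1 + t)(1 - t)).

Partial fractions give a closed form: a_n = (27/8)·3^n + (3/8)·(-1)^n + (-3/4)·1^n.
At n = 6: a_6 = 2460.

2460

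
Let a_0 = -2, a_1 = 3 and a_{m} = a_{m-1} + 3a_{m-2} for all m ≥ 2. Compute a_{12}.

The ordinary generating function has denominator 1 - y - 3y^2.
Iterating the recurrence: a_0,…,a_{12} = -2, 3, -3, 6, -3, 15, 6, 51, 69, 222, 429, 1095, 2382.

2382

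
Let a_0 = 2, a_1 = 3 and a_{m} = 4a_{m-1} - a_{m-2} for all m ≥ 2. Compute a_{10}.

The ordinary generating function has denominator 1 - 4z + z^2.
Iterating the recurrence: a_0,…,a_{10} = 2, 3, 10, 37, 138, 515, 1922, 7173, 26770, 99907, 372858.

372858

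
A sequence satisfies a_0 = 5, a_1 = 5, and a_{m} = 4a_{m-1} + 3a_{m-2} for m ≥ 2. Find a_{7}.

The ordinary generating function has denominator 1 - 4t - 3t^2.
Iterating the recurrence: a_0,…,a_{7} = 5, 5, 35, 155, 725, 3365, 15635, 72635.

72635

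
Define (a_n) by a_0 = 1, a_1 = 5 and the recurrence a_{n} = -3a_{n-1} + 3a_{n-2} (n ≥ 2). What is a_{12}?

The ordinary generating function has denominator 1 + 3x - 3x^2.
Iterating the recurrence: a_0,…,a_{12} = 1, 5, -12, 51, -189, 720, -2727, 10341, -39204, 148635, -563517, 2136456, -8099919.

-8099919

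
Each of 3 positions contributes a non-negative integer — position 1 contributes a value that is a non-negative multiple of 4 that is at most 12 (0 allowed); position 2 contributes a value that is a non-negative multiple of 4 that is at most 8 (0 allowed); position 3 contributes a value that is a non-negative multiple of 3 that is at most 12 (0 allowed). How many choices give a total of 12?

The generating function for the choices is (1 + x^4 + x^8 + x^12)·(1 + x^4 + x^8)·(1 + x^3 + x^6 + x^9 + x^12); the count is [x^12].
(1 + x^4 + x^8 + x^12) has coefficients 1,0,0,0,1,0,0,0,1,0,0,0,1 for degrees 0…12.
(1 + x^4 + x^8) has coefficients 1,0,0,0,1,0,0,0,1,0,0,0,0 for degrees 0…12.
Finally multiplying by (1 + x^3 + x^6 + x^9 + x^12), the product of all factors after the first has coefficients 1,0,0,1,1,0,1,1,1,1,1,1,1 for degrees 0…12.
[x^12] = 1·1 + 1·1 + 1·1 + 1·1 = 4.

4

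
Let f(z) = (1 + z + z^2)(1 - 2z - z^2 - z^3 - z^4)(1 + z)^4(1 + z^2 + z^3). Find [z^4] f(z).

(1 + z + z^2) has coefficients 1,1,1 for degrees 0…2.
(1 - 2z - z^2 - z^3 - z^4) has coefficients 1,-2,-1,-1,-1 for degrees 0…4.
Multiplying by (1 + z)^4 gives running coefficients 1,2,-3,-13,-18 for degrees 0…4.
Finally multiplying by (1 + z^2 + z^3), the product of all factors after the first has coefficients 1,2,-2,-10,-19 for degrees 0…4.
[z^4] = 1·(-19) + 1·(-10) + 1·(-2) = -31.

-31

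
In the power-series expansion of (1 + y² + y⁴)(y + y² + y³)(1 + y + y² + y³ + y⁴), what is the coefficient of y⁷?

(1 + y² + y⁴) has coefficients 1,0,1,0,1 for degrees 0…4.
(y + y² + y³) has coefficients 0,1,1,1,0,0,0,0 for degrees 0…7.
Finally multiplying by (1 + y + y² + y³ + y⁴), the product of all factors after the first has coefficients 0,1,2,3,3,3,2,1 for degrees 0…7.
[y⁷] = 1·1 + 1·3 + 1·3 = 7.

7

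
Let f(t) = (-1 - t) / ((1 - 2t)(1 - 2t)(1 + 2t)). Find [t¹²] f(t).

The denominator gives the recurrence a_n = 2a_(n−1) + 4a_(n−2) − 8a_(n−3) for n ≥ 3; the numerator fixes a_0 = -1, a_1 = -3, a_2 = -10.
Iterating: -1, -3, -10, -24, -64, -144, -352, -768, -1792, -3840, -8704, -18432, -40960, so a_12 = -40960.

-40960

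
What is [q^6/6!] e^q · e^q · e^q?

The EGF product rule gives c_6 = Σ_{k_1+k_2+k_3=6} C(6; k_1,k_2,k_3) · ∏ g_i(k_i), where e^q gives (1)^k; e^q gives (1)^k; e^q gives (1)^k.
g_1(k) for k = 0…6: 1, 1, 1, 1, 1, 1, 1.
g_2(k) for k = 0…6: 1, 1, 1, 1, 1, 1, 1.
g_3(k) for k = 0…6: 1, 1, 1, 1, 1, 1, 1.
First combine the last two factors: h(k) = Σ_j C(k,j)·g_2(j)·g_3(k−j) for k = 0…6: 1, 2, 4, 8, 16, 32, 64.
c_6 = Σ_k C(6,k)·g_1(k)·h(6−k) = 1·1·64 + 6·1·32 + 15·1·16 + 20·1·8 + 15·1·4 + 6·1·2 + 1·1·1 = 64 + 192 + 240 + 160 + 60 + 12 + 1 = 729.

729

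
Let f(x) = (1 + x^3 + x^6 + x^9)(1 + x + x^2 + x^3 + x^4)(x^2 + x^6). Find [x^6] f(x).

(1 + x^3 + x^6 + x^9) has coefficients 1,0,0,1,0,0,1 for degrees 0…6.
(1 + x + x^2 + x^3 + x^4) has coefficients 1,1,1,1,1,0,0 for degrees 0…6.
Finally multiplying by (x^2 + x^6), the product of all factors after the first has coefficients 0,0,1,1,1,1,2 for degrees 0…6.
[x^6] = 1·2 + 1·1 + 1·0 = 3.

3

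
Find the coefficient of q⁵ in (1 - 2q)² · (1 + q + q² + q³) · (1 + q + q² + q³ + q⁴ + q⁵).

4

(1 - 2q)² has coefficients 1,-4,4 for degrees 0…2.
(1 + q + q² + q³) has coefficients 1,1,1,1,0,0 for degrees 0…5.
Finally multiplying by (1 + q + q² + q³ + q⁴ + q⁵), the product of all factors after the first has coefficients 1,2,3,4,4,4 for degrees 0…5.
[q⁵] = 1·4 − 4·4 + 4·4 = 4.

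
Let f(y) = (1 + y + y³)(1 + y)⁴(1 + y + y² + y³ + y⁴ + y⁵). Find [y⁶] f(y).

46

(1 + y + y³) has coefficients 1,1,0,1 for degrees 0…3.
(1 + y)⁴ has coefficients 1,4,6,4,1,0,0 for degrees 0…6.
Finally multiplying by (1 + y + y² + y³ + y⁴ + y⁵), the product of all factors after the first has coefficients 1,5,11,15,16,16,15 for degrees 0…6.
[y⁶] = 1·15 + 1·16 + 1·15 = 46.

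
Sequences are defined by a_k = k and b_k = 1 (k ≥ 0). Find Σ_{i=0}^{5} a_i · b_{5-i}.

Write out a_i and b_{5-i} for i = 0,…,5 and sum the products.
Σ = 0·1 + 1·1 + 2·1 + 3·1 + 4·1 + 5·1 = 15.

15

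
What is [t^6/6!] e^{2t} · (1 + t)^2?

The EGF product rule gives c_6 = Σ_{k_1+k_2=6} C(6; k_1,k_2) · ∏ g_i(k_i), where e^{2t} gives (2)^k; (1+t)^2 gives the falling factorial (2)_k.
g_1(k) for k = 0…6: 1, 2, 4, 8, 16, 32, 64.
g_2(k) for k = 0…6: 1, 2, 2, 0, 0, 0, 0.
c_6 = Σ_k C(6,k)·g_1(k)·g_2(6−k) = 15·16·2 + 6·32·2 + 1·64·1 = 480 + 384 + 64 = 928.

928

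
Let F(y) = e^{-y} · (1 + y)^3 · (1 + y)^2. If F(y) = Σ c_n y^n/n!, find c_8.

-1159

The EGF product rule gives c_8 = Σ_{k_1+k_2+k_3=8} C(8; k_1,k_2,k_3) · ∏ g_i(k_i), where e^{-y} gives (-1)^k; (1+y)^3 gives the falling factorial (3)_k; (1+y)^2 gives the falling factorial (2)_k.
g_1(k) for k = 0…8: 1, -1, 1, -1, 1, -1, 1, -1, 1.
g_2(k) for k = 0…8: 1, 3, 6, 6, 0, 0, 0, 0, 0.
g_3(k) for k = 0…8: 1, 2, 2, 0, 0, 0, 0, 0, 0.
First combine the last two factors: h(k) = Σ_j C(k,j)·g_2(j)·g_3(k−j) for k = 0…8: 1, 5, 20, 60, 120, 120, 0, 0, 0.
c_8 = Σ_k C(8,k)·g_1(k)·h(8−k) = 56·(-1)·120 + 70·1·120 + 56·(-1)·60 + 28·1·20 + 8·(-1)·5 + 1·1·1 = −6720 + 8400 − 3360 + 560 − 40 + 1 = -1159.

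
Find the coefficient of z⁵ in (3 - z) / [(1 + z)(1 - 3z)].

The denominator gives the recurrence a_n = 2a_(n−1) + 3a_(n−2) for n ≥ 3; the numerator fixes a_0 = 3, a_1 = 5, a_2 = 19.
Iterating: 3, 5, 19, 53, 163, 485, so a_5 = 485.

485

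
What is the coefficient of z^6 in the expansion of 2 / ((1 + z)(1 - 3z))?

1094

Partial fractions give a closed form: a_n = (1/2)·(-1)^n + (3/2)·3^n.
At n = 6: a_6 = 1094.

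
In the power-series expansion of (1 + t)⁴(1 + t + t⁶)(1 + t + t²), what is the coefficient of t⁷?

6

(1 + t)⁴ has coefficients 1,4,6,4,1 for degrees 0…4.
(1 + t + t⁶) has coefficients 1,1,0,0,0,0,1,0 for degrees 0…7.
Finally multiplying by (1 + t + t²), the product of all factors after the first has coefficients 1,2,2,1,0,0,1,1 for degrees 0…7.
[t⁷] = 1·1 + 4·1 + 6·0 + 4·0 + 1·1 = 6.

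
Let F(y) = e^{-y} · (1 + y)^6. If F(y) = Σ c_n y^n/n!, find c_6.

The EGF product rule gives c_6 = Σ_{k_1+k_2=6} C(6; k_1,k_2) · ∏ g_i(k_i), where e^{-y} gives (-1)^k; (1+y)^6 gives the falling factorial (6)_k.
g_1(k) for k = 0…6: 1, -1, 1, -1, 1, -1, 1.
g_2(k) for k = 0…6: 1, 6, 30, 120, 360, 720, 720.
c_6 = Σ_k C(6,k)·g_1(k)·g_2(6−k) = 1·1·720 + 6·(-1)·720 + 15·1·360 + 20·(-1)·120 + 15·1·30 + 6·(-1)·6 + 1·1·1 = 720 − 4320 + 5400 − 2400 + 450 − 36 + 1 = -185.

-185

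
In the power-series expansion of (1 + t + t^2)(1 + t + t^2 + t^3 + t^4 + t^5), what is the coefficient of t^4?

(1 + t + t^2) has coefficients 1,1,1 for degrees 0…2.
(1 + t + t^2 + t^3 + t^4 + t^5) has coefficients 1,1,1,1,1 for degrees 0…4.
[t^4] = 1·1 + 1·1 + 1·1 = 3.

3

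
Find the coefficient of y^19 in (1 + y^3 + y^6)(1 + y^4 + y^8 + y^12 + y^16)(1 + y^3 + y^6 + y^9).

(1 + y^3 + y^6) has coefficients 1,0,0,1,0,0,1 for degrees 0…6.
(1 + y^4 + y^8 + y^12 + y^16) has coefficients 1,0,0,0,1,0,0,0,1,0,0,0,1,0,0,0,1,0,0,0 for degrees 0…19.
Finally multiplying by (1 + y^3 + y^6 + y^9), the product of all factors after the first has coefficients 1,0,0,1,1,0,1,1,1,1,1,1,1,1,1,1,1,1,1,1 for degrees 0…19.
[y^19] = 1·1 + 1·1 + 1·1 = 3.

3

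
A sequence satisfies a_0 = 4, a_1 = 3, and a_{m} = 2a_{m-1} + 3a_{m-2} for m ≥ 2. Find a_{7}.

The ordinary generating function has denominator 1 - 2y - 3y^2.
Iterating the recurrence: a_0,…,a_{7} = 4, 3, 18, 45, 144, 423, 1278, 3825.

3825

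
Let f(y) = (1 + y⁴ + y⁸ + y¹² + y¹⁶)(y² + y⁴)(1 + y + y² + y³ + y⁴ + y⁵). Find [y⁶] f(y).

3

(1 + y⁴ + y⁸ + y¹² + y¹⁶) has coefficients 1,0,0,0,1,0,0 for degrees 0…6.
(y² + y⁴) has coefficients 0,0,1,0,1,0,0 for degrees 0…6.
Finally multiplying by (1 + y + y² + y³ + y⁴ + y⁵), the product of all factors after the first has coefficients 0,0,1,1,2,2,2 for degrees 0…6.
[y⁶] = 1·2 + 1·1 = 3.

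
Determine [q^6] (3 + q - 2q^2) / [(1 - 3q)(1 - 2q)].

The denominator gives the recurrence a_n = 5a_(n−1) − 6a_(n−2) for n ≥ 3; the numerator fixes a_0 = 3, a_1 = 16, a_2 = 60.
Iterating: 3, 16, 60, 204, 660, 2076, 6420, so a_6 = 6420.

6420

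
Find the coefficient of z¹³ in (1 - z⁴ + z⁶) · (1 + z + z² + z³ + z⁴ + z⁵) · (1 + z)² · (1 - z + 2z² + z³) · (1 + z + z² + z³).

10

(1 - z⁴ + z⁶) has coefficients 1,0,0,0,-1,0,1 for degrees 0…6.
(1 + z + z² + z³ + z⁴ + z⁵) has coefficients 1,1,1,1,1,1,0,0,0,0,0,0,0,0 for degrees 0…13.
Multiplying by (1 + z)² gives running coefficients 1,3,4,4,4,4,3,1,0,0,0,0,0,0 for degrees 0…13.
Multiplying by (1 - z + 2z² + z³) gives running coefficients 1,2,3,7,11,12,11,10,9,5,1,0,0,0 for degrees 0…13.
Finally multiplying by (1 + z + z² + z³), the product of all factors after the first has coefficients 1,3,6,13,23,33,41,44,42,35,25,15,6,1 for degrees 0…13.
[z¹³] = 1·1 − 1·35 + 1·44 = 10.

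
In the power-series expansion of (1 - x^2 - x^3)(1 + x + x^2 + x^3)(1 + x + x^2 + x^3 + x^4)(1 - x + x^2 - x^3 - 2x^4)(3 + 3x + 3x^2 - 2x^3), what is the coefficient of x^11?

(1 - x^2 - x^3) has coefficients 1,0,-1,-1 for degrees 0…3.
(1 + x + x^2 + x^3) has coefficients 1,1,1,1,0,0,0,0,0,0,0,0 for degrees 0…11.
Multiplying by (1 + x + x^2 + x^3 + x^4) gives running coefficients 1,2,3,4,4,3,2,1,0,0,0,0 for degrees 0…11.
Multiplying by (1 - x + x^2 - x^3 - 2x^4) gives running coefficients 1,1,2,2,-1,-4,-7,-10,-10,-7,-5,-2 for degrees 0…11.
Finally multiplying by (3 + 3x + 3x^2 - 2x^3), the product of all factors after the first has coefficients 3,6,12,13,7,-13,-40,-61,-73,-67,-46,-22 for degrees 0…11.
[x^11] = 1·(-22) − 1·(-67) − 1·(-73) = 118.

118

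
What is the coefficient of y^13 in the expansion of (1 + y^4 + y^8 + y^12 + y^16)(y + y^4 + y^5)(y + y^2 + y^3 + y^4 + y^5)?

4

(1 + y^4 + y^8 + y^12 + y^16) has coefficients 1,0,0,0,1,0,0,0,1,0,0,0,1,0 for degrees 0…13.
(y + y^4 + y^5) has coefficients 0,1,0,0,1,1,0,0,0,0,0,0,0,0 for degrees 0…13.
Finally multiplying by (y + y^2 + y^3 + y^4 + y^5), the product of all factors after the first has coefficients 0,0,1,1,1,2,3,2,2,2,1,0,0,0 for degrees 0…13.
[y^13] = 1·0 + 1·2 + 1·2 + 1·0 = 4.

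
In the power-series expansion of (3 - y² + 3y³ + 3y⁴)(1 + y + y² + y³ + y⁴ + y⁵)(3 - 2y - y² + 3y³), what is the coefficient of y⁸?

27

(3 - y² + 3y³ + 3y⁴) has coefficients 3,0,-1,3,3 for degrees 0…4.
(1 + y + y² + y³ + y⁴ + y⁵) has coefficients 1,1,1,1,1,1,0,0,0 for degrees 0…8.
Finally multiplying by (3 - 2y - y² + 3y³), the product of all factors after the first has coefficients 3,1,0,3,3,3,0,2,3 for degrees 0…8.
[y⁸] = 3·3 − 1·0 + 3·3 + 3·3 = 27.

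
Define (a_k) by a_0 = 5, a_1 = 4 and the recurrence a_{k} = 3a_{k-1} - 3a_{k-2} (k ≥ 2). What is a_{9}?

567

The ordinary generating function has denominator 1 - 3t + 3t^2.
Iterating the recurrence: a_0,…,a_{9} = 5, 4, -3, -21, -54, -99, -135, -108, 81, 567.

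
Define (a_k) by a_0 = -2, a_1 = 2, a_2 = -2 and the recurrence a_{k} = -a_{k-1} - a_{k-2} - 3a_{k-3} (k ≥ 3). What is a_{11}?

The ordinary generating function has denominator 1 + t + t^2 + 3t^3.
Iterating the recurrence: a_0,…,a_{11} = -2, 2, -2, 6, -10, 10, -18, 38, -50, 66, -130, 214.

214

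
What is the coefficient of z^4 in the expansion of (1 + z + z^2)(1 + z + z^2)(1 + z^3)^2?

5

(1 + z + z^2) has coefficients 1,1,1 for degrees 0…2.
(1 + z + z^2) has coefficients 1,1,1,0,0 for degrees 0…4.
Finally multiplying by (1 + z^3)^2, the product of all factors after the first has coefficients 1,1,1,2,2 for degrees 0…4.
[z^4] = 1·2 + 1·2 + 1·1 = 5.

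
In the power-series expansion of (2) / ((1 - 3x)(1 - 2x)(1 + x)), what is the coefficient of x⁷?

9500

Partial fractions give a closed form: a_n = (9/2)·3^n + (-8/3)·2^n + (1/6)·(-1)^n.
At n = 7: a_7 = 9500.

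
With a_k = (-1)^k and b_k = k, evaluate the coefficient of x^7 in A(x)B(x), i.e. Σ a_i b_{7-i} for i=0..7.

4

Write out a_i and b_{7-i} for i = 0,…,7 and sum the products.
Σ = 1·7 − 1·6 + 1·5 − 1·4 + 1·3 − 1·2 + 1·1 − 1·0 = 4.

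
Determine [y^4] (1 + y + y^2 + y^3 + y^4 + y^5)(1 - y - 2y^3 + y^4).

-1

(1 + y + y^2 + y^3 + y^4 + y^5) has coefficients 1,1,1,1,1 for degrees 0…4.
(1 - y - 2y^3 + y^4) has coefficients 1,-1,0,-2,1 for degrees 0…4.
[y^4] = 1·1 + 1·(-2) + 1·0 + 1·(-1) + 1·1 = -1.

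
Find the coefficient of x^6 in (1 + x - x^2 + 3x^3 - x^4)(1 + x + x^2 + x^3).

(1 + x - x^2 + 3x^3 - x^4) has coefficients 1,1,-1,3,-1 for degrees 0…4.
(1 + x + x^2 + x^3) has coefficients 1,1,1,1,0,0,0 for degrees 0…6.
[x^6] = 1·0 + 1·0 − 1·0 + 3·1 − 1·1 = 2.

2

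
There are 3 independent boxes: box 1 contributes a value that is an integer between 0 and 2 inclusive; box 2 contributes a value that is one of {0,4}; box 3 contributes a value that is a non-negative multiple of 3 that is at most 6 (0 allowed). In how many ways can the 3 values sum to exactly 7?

The generating function for the choices is (1 + z + z²)·(1 + z⁴)·(1 + z³ + z⁶); the count is [z⁷].
(1 + z + z²) has coefficients 1,1,1 for degrees 0…2.
(1 + z⁴) has coefficients 1,0,0,0,1,0,0,0 for degrees 0…7.
Finally multiplying by (1 + z³ + z⁶), the product of all factors after the first has coefficients 1,0,0,1,1,0,1,1 for degrees 0…7.
[z⁷] = 1·1 + 1·1 + 1·0 = 2.

2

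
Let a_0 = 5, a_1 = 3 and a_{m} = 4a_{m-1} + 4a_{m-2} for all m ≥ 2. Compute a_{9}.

1800960

The ordinary generating function has denominator 1 - 4x - 4x^2.
Iterating the recurrence: a_0,…,a_{9} = 5, 3, 32, 140, 688, 3312, 16000, 77248, 372992, 1800960.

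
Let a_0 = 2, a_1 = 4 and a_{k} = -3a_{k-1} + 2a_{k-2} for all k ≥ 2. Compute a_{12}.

-2906512

The ordinary generating function has denominator 1 + 3x - 2x^2.
Iterating the recurrence: a_0,…,a_{12} = 2, 4, -8, 32, -112, 400, -1424, 5072, -18064, 64336, -229136, 816080, -2906512.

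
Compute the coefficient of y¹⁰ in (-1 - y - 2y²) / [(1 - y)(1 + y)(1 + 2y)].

-1365

Partial fractions give a closed form: a_n = (-2/3)·1^n + (1)·(-1)^n + (-4/3)·(-2)^n.
At n = 10: a_10 = -1365.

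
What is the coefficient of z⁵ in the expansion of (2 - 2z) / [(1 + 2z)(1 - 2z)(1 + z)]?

-84

Partial fractions give a closed form: a_n = (3)·(-2)^n + (1/3)·2^n + (-4/3)·(-1)^n.
At n = 5: a_5 = -84.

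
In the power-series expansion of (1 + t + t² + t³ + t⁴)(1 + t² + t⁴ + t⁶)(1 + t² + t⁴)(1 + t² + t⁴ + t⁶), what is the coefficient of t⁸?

25

(1 + t + t² + t³ + t⁴) has coefficients 1,1,1,1,1 for degrees 0…4.
(1 + t² + t⁴ + t⁶) has coefficients 1,0,1,0,1,0,1,0,0 for degrees 0…8.
Multiplying by (1 + t² + t⁴) gives running coefficients 1,0,2,0,3,0,3,0,2 for degrees 0…8.
Finally multiplying by (1 + t² + t⁴ + t⁶), the product of all factors after the first has coefficients 1,0,3,0,6,0,9,0,10 for degrees 0…8.
[t⁸] = 1·10 + 1·0 + 1·9 + 1·0 + 1·6 = 25.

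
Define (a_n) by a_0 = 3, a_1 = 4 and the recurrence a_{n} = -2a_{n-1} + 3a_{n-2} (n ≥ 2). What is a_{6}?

-179

The ordinary generating function has denominator 1 + 2y - 3y^2.
Iterating the recurrence: a_0,…,a_{6} = 3, 4, 1, 10, -17, 64, -179.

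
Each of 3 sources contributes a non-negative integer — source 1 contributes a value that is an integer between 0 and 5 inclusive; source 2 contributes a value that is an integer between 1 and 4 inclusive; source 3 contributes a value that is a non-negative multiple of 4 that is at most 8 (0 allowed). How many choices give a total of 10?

6

The generating function for the choices is (1 + y + y^2 + y^3 + y^4 + y^5)·(y + y^2 + y^3 + y^4)·(1 + y^4 + y^8); the count is [y^10].
(1 + y + y^2 + y^3 + y^4 + y^5) has coefficients 1,1,1,1,1,1 for degrees 0…5.
(y + y^2 + y^3 + y^4) has coefficients 0,1,1,1,1,0,0,0,0,0,0 for degrees 0…10.
Finally multiplying by (1 + y^4 + y^8), the product of all factors after the first has coefficients 0,1,1,1,1,1,1,1,1,1,1 for degrees 0…10.
[y^10] = 1·1 + 1·1 + 1·1 + 1·1 + 1·1 + 1·1 = 6.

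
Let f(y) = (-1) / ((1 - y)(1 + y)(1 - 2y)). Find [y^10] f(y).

-1365

Partial fractions give a closed form: a_n = (1/2)·1^n + (-1/6)·(-1)^n + (-4/3)·2^n.
At n = 10: a_10 = -1365.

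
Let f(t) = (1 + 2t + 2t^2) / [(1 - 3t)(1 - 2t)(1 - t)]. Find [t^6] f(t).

The denominator gives the recurrence a_n = 6a_(n−1) − 11a_(n−2) + 6a_(n−3) for n ≥ 3; the numerator fixes a_0 = 1, a_1 = 8, a_2 = 39.
Iterating: 1, 8, 39, 152, 531, 1748, 5559, so a_6 = 5559.

5559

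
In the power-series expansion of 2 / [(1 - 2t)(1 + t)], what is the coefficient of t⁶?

Partial fractions give a closed form: a_n = (4/3)·2^n + (2/3)·(-1)^n.
At n = 6: a_6 = 86.

86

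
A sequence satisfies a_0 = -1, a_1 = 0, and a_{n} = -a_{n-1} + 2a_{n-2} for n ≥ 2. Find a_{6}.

The ordinary generating function has denominator 1 + x - 2x^2.
Iterating the recurrence: a_0,…,a_{6} = -1, 0, -2, 2, -6, 10, -22.

-22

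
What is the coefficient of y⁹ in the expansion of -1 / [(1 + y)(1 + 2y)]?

1023

Partial fractions give a closed form: a_n = (1)·(-1)^n + (-2)·(-2)^n.
At n = 9: a_9 = 1023.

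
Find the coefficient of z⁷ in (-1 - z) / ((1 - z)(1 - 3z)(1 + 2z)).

Partial fractions give a closed form: a_n = (1/3)·1^n + (-6/5)·3^n + (-2/15)·(-2)^n.
At n = 7: a_7 = -2607.

-2607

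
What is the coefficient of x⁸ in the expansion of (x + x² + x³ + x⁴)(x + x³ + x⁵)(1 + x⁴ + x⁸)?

3

(x + x² + x³ + x⁴) has coefficients 0,1,1,1,1 for degrees 0…4.
(x + x³ + x⁵) has coefficients 0,1,0,1,0,1,0,0,0 for degrees 0…8.
Finally multiplying by (1 + x⁴ + x⁸), the product of all factors after the first has coefficients 0,1,0,1,0,2,0,1,0 for degrees 0…8.
[x⁸] = 1·1 + 1·0 + 1·2 + 1·0 = 3.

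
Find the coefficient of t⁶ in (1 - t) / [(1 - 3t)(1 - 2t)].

Partial fractions give a closed form: a_n = (2)·3^n + (-1)·2^n.
At n = 6: a_6 = 1394.

1394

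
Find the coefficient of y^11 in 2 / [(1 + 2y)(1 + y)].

-8190

Partial fractions give a closed form: a_n = (4)·(-2)^n + (-2)·(-1)^n.
At n = 11: a_11 = -8190.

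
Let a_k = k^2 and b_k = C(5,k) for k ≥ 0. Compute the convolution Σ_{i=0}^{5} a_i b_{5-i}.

Write out a_i and b_{5-i} for i = 0,…,5 and sum the products.
Σ = 0·1 + 1·5 + 4·10 + 9·10 + 16·5 + 25·1 = 240.

240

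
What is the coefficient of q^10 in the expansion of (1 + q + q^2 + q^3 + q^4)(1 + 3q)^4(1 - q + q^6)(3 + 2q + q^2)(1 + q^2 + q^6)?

1212

(1 + q + q^2 + q^3 + q^4) has coefficients 1,1,1,1,1 for degrees 0…4.
(1 + 3q)^4 has coefficients 1,12,54,108,81,0,0,0,0,0,0 for degrees 0…10.
Multiplying by (1 - q + q^6) gives running coefficients 1,11,42,54,-27,-81,1,12,54,108,81 for degrees 0…10.
Multiplying by (3 + 2q + q^2) gives running coefficients 3,35,149,257,69,-243,-186,-43,187,444,513 for degrees 0…10.
Finally multiplying by (1 + q^2 + q^6), the product of all factors after the first has coefficients 3,35,152,292,218,14,-114,-251,150,658,769 for degrees 0…10.
[q^10] = 1·769 + 1·658 + 1·150 + 1·(-251) + 1·(-114) = 1212.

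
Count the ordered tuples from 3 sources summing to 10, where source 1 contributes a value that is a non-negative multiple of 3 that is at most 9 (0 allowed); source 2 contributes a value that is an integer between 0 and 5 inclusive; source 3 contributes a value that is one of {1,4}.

The generating function for the choices is (1 + y^3 + y^6 + y^9)·(1 + y + y^2 + y^3 + y^4 + y^5)·(y + y^4); the count is [y^10].
(1 + y^3 + y^6 + y^9) has coefficients 1,0,0,1,0,0,1,0,0,1 for degrees 0…9.
(1 + y + y^2 + y^3 + y^4 + y^5) has coefficients 1,1,1,1,1,1,0,0,0,0,0 for degrees 0…10.
Finally multiplying by (y + y^4), the product of all factors after the first has coefficients 0,1,1,1,2,2,2,1,1,1,0 for degrees 0…10.
[y^10] = 1·0 + 1·1 + 1·2 + 1·1 = 4.

4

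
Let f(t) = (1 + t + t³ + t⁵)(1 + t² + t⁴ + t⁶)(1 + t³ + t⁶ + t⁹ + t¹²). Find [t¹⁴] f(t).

(1 + t + t³ + t⁵) has coefficients 1,1,0,1,0,1 for degrees 0…5.
(1 + t² + t⁴ + t⁶) has coefficients 1,0,1,0,1,0,1,0,0,0,0,0,0,0,0 for degrees 0…14.
Finally multiplying by (1 + t³ + t⁶ + t⁹ + t¹²), the product of all factors after the first has coefficients 1,0,1,1,1,1,2,1,1,2,1,1,2,1,1 for degrees 0…14.
[t¹⁴] = 1·1 + 1·1 + 1·1 + 1·2 = 5.

5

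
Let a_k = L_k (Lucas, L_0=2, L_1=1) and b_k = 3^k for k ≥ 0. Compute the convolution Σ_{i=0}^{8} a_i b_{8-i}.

The convolution is the t^8 coefficient of A(t)B(t).
Σ = 2·6561 + 1·2187 + 3·729 + 4·243 + 7·81 + 11·27 + 18·9 + 29·3 + 47·1 = 19628.

19628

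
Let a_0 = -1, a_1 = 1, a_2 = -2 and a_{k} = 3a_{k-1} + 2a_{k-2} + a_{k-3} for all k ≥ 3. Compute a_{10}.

-41381

The ordinary generating function has denominator 1 - 3x - 2x^2 - x^3.
Iterating the recurrence: a_0,…,a_{10} = -1, 1, -2, -5, -18, -66, -239, -867, -3145, -11408, -41381.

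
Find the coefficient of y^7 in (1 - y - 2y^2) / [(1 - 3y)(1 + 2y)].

532

The denominator gives the recurrence a_n = a_(n−1) + 6a_(n−2) for n ≥ 3; the numerator fixes a_0 = 1, a_1 = 0, a_2 = 4.
Iterating: 1, 0, 4, 4, 28, 52, 220, 532, so a_7 = 532.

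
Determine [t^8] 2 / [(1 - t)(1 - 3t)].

Partial fractions give a closed form: a_n = (-1)·1^n + (3)·3^n.
At n = 8: a_8 = 19682.

19682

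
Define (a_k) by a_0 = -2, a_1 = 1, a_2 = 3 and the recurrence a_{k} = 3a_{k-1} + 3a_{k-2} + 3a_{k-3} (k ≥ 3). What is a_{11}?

The ordinary generating function has denominator 1 - 3x - 3x^2 - 3x^3.
Iterating the recurrence: a_0,…,a_{11} = -2, 1, 3, 6, 30, 117, 459, 1818, 7182, 28377, 112131, 443070.

443070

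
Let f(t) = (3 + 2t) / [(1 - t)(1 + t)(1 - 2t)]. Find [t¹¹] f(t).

10920

Partial fractions give a closed form: a_n = (-5/2)·1^n + (1/6)·(-1)^n + (16/3)·2^n.
At n = 11: a_11 = 10920.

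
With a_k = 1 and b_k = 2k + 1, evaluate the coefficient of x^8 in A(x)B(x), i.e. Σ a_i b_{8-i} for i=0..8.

81

This is [x^8] in the product of the two ordinary generating functions.
Σ = 1·17 + 1·15 + 1·13 + 1·11 + 1·9 + 1·7 + 1·5 + 1·3 + 1·1 = 81.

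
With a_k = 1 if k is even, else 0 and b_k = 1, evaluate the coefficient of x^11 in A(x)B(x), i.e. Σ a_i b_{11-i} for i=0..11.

6

Write out a_i and b_{11-i} for i = 0,…,11 and sum the products.
Σ = 1·1 + 0·1 + 1·1 + 0·1 + 1·1 + 0·1 + 1·1 + 0·1 + 1·1 + 0·1 + 1·1 + 0·1 = 6.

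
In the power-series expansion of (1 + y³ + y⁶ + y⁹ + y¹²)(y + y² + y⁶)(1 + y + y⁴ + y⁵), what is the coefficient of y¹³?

(1 + y³ + y⁶ + y⁹ + y¹²) has coefficients 1,0,0,1,0,0,1,0,0,1,0,0,1 for degrees 0…12.
(y + y² + y⁶) has coefficients 0,1,1,0,0,0,1,0,0,0,0,0,0,0 for degrees 0…13.
Finally multiplying by (1 + y + y⁴ + y⁵), the product of all factors after the first has coefficients 0,1,2,1,0,1,3,2,0,0,1,1,0,0 for degrees 0…13.
[y¹³] = 1·0 + 1·1 + 1·2 + 1·0 + 1·1 = 4.

4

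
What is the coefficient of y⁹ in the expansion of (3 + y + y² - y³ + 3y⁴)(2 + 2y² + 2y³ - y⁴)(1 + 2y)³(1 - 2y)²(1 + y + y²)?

666

(3 + y + y² - y³ + 3y⁴) has coefficients 3,1,1,-1,3 for degrees 0…4.
(2 + 2y² + 2y³ - y⁴) has coefficients 2,0,2,2,-1,0,0,0,0,0 for degrees 0…9.
Multiplying by (1 + 2y)³ gives running coefficients 2,12,26,30,35,34,4,-8,0,0 for degrees 0…9.
Multiplying by (1 - 2y)² gives running coefficients 2,4,-14,-26,19,14,8,112,48,-32 for degrees 0…9.
Finally multiplying by (1 + y + y²), the product of all factors after the first has coefficients 2,6,-8,-36,-21,7,41,134,168,128 for degrees 0…9.
[y⁹] = 3·128 + 1·168 + 1·134 − 1·41 + 3·7 = 666.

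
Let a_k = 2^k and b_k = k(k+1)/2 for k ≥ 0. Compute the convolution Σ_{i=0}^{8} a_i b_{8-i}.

968

Write out a_i and b_{8-i} for i = 0,…,8 and sum the products.
Σ = 1·36 + 2·28 + 4·21 + 8·15 + 16·10 + 32·6 + 64·3 + 128·1 + 256·0 = 968.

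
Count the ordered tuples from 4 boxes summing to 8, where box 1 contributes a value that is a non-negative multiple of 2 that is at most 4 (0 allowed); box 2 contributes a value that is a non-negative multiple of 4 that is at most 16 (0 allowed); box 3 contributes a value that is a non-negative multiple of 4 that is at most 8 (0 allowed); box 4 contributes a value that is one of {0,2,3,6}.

8

The generating function for the choices is (1 + z^2 + z^4)·(1 + z^4 + z^8 + z^12 + z^16)·(1 + z^4 + z^8)·(1 + z^2 + z^3 + z^6); the count is [z^8].
(1 + z^2 + z^4) has coefficients 1,0,1,0,1 for degrees 0…4.
(1 + z^4 + z^8 + z^12 + z^16) has coefficients 1,0,0,0,1,0,0,0,1 for degrees 0…8.
Multiplying by (1 + z^4 + z^8) gives running coefficients 1,0,0,0,2,0,0,0,3 for degrees 0…8.
Finally multiplying by (1 + z^2 + z^3 + z^6), the product of all factors after the first has coefficients 1,0,1,1,2,0,3,2,3 for degrees 0…8.
[z^8] = 1·3 + 1·3 + 1·2 = 8.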